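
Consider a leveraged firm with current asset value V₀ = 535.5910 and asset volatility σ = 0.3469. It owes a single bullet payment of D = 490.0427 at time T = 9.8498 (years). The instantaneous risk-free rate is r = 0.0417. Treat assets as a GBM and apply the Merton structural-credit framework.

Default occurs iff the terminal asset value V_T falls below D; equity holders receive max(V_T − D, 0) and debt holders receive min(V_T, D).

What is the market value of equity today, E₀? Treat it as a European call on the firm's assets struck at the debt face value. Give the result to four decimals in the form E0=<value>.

E0=299.6165

d₁ = [ln(V₀/D) + (r + σ²/2)T] / (σ√T)
   = [ln(535.5910/490.0427) + (0.0417 + 0.5·0.3469²)·9.8498] / (0.3469·√9.8498)
   = [0.088878 + 1.003397] / 1.088725 = 1.003262
d₂ = d₁ − σ√T = 1.003262 − 1.088725 = -0.085463
N(d₁) = 0.842133,  N(d₂) = 0.465947,  e^(−rT) = 0.663162
E₀ = V₀·N(d₁) − D·e^(−rT)·N(d₂)
   = 535.5910·0.842133 − 490.0427·0.663162·0.465947 = 299.616502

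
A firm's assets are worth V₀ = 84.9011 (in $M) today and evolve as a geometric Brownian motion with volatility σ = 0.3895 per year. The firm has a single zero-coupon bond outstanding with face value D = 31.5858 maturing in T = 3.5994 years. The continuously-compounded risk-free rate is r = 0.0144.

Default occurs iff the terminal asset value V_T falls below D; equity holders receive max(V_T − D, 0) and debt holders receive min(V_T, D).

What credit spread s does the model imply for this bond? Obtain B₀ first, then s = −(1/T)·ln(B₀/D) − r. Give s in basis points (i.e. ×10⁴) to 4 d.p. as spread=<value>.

d₁ = [ln(V₀/D) + (r + σ²/2)T] / (σ√T)
   = [ln(84.9011/31.5858) + (0.0144 + 0.5·0.3895²)·3.5994] / (0.3895·√3.5994)
   = [0.988779 + 0.324864] / 0.738963 = 1.777686
d₂ = d₁ − σ√T = 1.777686 − 0.738963 = 1.038723
N(d₁) = 0.962272,  N(d₂) = 0.850533,  e^(−rT) = 0.949489
E₀ = V₀·N(d₁) − D·e^(−rT)·N(d₂)
   = 84.9011·0.962272 − 31.5858·0.949489·0.850533 = 56.190168
B₀ = V₀ − E₀ = 84.9011 − 56.190168 = 28.710932
spread = −(1/T)·ln(B₀/D) − r = −(1/3.5994)·ln(28.710932/31.5858) − 0.0144 = 0.01211267
in basis points: 0.01211267 × 10⁴ = 121.1267 bp

spread=121.1267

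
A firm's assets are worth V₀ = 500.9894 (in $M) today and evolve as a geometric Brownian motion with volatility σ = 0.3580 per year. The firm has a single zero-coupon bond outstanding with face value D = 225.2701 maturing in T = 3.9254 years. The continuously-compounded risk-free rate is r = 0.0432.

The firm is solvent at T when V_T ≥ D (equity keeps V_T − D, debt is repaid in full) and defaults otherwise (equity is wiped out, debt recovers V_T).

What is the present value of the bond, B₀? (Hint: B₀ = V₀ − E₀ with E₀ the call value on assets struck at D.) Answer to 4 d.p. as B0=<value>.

d₁ = [ln(V₀/D) + (r + σ²/2)T] / (σ√T)
   = [ln(500.9894/225.2701) + (0.0432 + 0.5·0.3580²)·3.9254] / (0.3580·√3.9254)
   = [0.799285 + 0.421125] / 0.709292 = 1.720603
d₂ = d₁ − σ√T = 1.720603 − 0.709292 = 1.011311
N(d₁) = 0.957339,  N(d₂) = 0.844066,  e^(−rT) = 0.844022
E₀ = V₀·N(d₁) − D·e^(−rT)·N(d₂)
   = 500.9894·0.957339 − 225.2701·0.844022·0.844066 = 319.131782
B₀ = V₀ − E₀ = 500.9894 − 319.131782 = 181.857618

B0=181.8576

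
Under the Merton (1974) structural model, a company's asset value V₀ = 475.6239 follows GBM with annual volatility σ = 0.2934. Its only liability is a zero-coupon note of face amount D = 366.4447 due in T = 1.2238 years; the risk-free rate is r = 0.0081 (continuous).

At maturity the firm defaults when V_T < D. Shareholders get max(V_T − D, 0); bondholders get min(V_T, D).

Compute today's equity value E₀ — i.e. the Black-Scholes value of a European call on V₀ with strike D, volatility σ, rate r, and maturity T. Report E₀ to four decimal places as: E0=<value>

d₁ = [ln(V₀/D) + (r + σ²/2)T] / (σ√T)
   = [ln(475.6239/366.4447) + (0.0081 + 0.5·0.2934²)·1.2238] / (0.2934·√1.2238)
   = [0.260780 + 0.062587] / 0.324575 = 0.996278
d₂ = d₁ − σ√T = 0.996278 − 0.324575 = 0.671703
N(d₁) = 0.840442,  N(d₂) = 0.749114,  e^(−rT) = 0.990136
E₀ = V₀·N(d₁) − D·e^(−rT)·N(d₂)
   = 475.6239·0.840442 − 366.4447·0.990136·0.749114 = 127.933533

E0=127.9335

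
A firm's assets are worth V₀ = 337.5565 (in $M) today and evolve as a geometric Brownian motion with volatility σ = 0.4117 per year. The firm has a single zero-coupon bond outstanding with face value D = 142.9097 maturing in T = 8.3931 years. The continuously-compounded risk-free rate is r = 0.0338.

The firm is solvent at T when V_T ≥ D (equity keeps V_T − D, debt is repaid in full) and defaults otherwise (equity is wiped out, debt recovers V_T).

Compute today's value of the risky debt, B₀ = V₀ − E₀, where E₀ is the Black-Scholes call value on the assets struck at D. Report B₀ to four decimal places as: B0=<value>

d₁ = [ln(V₀/D) + (r + σ²/2)T] / (σ√T)
   = [ln(337.5565/142.9097) + (0.0338 + 0.5·0.4117²)·8.3931] / (0.4117·√8.3931)
   = [0.859520 + 0.994989] / 1.192730 = 1.554844
d₂ = d₁ − σ√T = 1.554844 − 1.192730 = 0.362114
N(d₁) = 0.940008,  N(d₂) = 0.641367,  e^(−rT) = 0.753002
E₀ = V₀·N(d₁) − D·e^(−rT)·N(d₂)
   = 337.5565·0.940008 − 142.9097·0.753002·0.641367 = 248.287605
B₀ = V₀ − E₀ = 337.5565 − 248.287605 = 89.268895

B0=89.2689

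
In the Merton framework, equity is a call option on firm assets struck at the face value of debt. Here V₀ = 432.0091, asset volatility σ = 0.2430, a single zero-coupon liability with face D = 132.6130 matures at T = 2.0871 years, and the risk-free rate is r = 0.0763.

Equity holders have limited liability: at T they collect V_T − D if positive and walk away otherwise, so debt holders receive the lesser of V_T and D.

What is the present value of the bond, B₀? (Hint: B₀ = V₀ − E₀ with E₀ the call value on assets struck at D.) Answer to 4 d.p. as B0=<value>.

d₁ = [ln(V₀/D) + (r + σ²/2)T] / (σ√T)
   = [ln(432.0091/132.6130) + (0.0763 + 0.5·0.2430²)·2.0871] / (0.2430·√2.0871)
   = [1.181012 + 0.220866] / 0.351057 = 3.993303
d₂ = d₁ − σ√T = 3.993303 − 0.351057 = 3.642246
N(d₁) = 0.999967,  N(d₂) = 0.999865,  e^(−rT) = 0.852787
E₀ = V₀·N(d₁) − D·e^(−rT)·N(d₂)
   = 432.0091·0.999967 − 132.6130·0.852787·0.999865 = 318.919695
B₀ = V₀ − E₀ = 432.0091 − 318.919695 = 113.089405

B0=113.0894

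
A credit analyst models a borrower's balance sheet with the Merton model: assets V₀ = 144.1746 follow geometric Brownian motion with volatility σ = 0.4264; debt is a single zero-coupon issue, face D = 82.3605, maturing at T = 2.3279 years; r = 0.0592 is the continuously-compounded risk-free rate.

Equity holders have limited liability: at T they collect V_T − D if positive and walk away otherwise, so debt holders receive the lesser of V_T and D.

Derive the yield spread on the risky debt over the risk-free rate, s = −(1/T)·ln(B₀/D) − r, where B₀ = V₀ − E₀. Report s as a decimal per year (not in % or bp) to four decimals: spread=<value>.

d₁ = [ln(V₀/D) + (r + σ²/2)T] / (σ√T)
   = [ln(144.1746/82.3605) + (0.0592 + 0.5·0.4264²)·2.3279] / (0.4264·√2.3279)
   = [0.559919 + 0.349438] / 0.650578 = 1.397767
d₂ = d₁ − σ√T = 1.397767 − 0.650578 = 0.747189
N(d₁) = 0.918909,  N(d₂) = 0.772525,  e^(−rT) = 0.871263
E₀ = V₀·N(d₁) − D·e^(−rT)·N(d₂)
   = 144.1746·0.918909 − 82.3605·0.871263·0.772525 = 77.048675
B₀ = V₀ − E₀ = 144.1746 − 77.048675 = 67.125925
spread = −(1/T)·ln(B₀/D) − r = −(1/2.3279)·ln(67.125925/82.3605) − 0.0592 = 0.02866272

spread=0.0287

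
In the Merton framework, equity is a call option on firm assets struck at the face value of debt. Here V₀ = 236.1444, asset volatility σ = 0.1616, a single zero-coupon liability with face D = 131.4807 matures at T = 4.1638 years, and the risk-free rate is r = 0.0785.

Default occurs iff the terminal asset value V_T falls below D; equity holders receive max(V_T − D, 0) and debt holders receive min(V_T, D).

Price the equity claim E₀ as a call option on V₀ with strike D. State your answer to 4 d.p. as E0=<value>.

E0=141.3638

d₁ = [ln(V₀/D) + (r + σ²/2)T] / (σ√T)
   = [ln(236.1444/131.4807) + (0.0785 + 0.5·0.1616²)·4.1638] / (0.1616·√4.1638)
   = [0.585583 + 0.381226] / 0.329751 = 2.931937
d₂ = d₁ − σ√T = 2.931937 − 0.329751 = 2.602186
N(d₁) = 0.998316,  N(d₂) = 0.995368,  e^(−rT) = 0.721186
E₀ = V₀·N(d₁) − D·e^(−rT)·N(d₂)
   = 236.1444·0.998316 − 131.4807·0.721186·0.995368 = 141.363813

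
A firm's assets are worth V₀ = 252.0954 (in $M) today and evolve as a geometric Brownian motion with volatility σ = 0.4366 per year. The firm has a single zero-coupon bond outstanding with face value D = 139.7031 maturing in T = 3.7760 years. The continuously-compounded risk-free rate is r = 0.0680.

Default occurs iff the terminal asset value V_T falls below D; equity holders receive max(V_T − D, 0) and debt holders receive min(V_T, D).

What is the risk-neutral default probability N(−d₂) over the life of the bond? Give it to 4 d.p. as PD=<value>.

PD=0.2829

d₁ = [ln(V₀/D) + (r + σ²/2)T] / (σ√T)
   = [ln(252.0954/139.7031) + (0.0680 + 0.5·0.4366²)·3.7760] / (0.4366·√3.7760)
   = [0.590288 + 0.616658] / 0.848398 = 1.422617
d₂ = d₁ − σ√T = 1.422617 − 0.848398 = 0.574219
risk-neutral PD = N(−d₂) = N(-0.574219) = 0.282910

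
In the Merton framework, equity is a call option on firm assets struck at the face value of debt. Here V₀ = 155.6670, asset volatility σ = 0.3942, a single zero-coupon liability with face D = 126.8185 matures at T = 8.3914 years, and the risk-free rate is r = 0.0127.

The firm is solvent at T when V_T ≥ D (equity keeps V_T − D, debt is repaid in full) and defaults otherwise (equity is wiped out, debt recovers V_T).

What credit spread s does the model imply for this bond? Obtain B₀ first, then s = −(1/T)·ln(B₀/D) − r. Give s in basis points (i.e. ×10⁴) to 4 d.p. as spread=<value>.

d₁ = [ln(V₀/D) + (r + σ²/2)T] / (σ√T)
   = [ln(155.6670/126.8185) + (0.0127 + 0.5·0.3942²)·8.3914] / (0.3942·√8.3914)
   = [0.204962 + 0.758556] / 1.141915 = 0.843774
d₂ = d₁ − σ√T = 0.843774 − 1.141915 = -0.298141
N(d₁) = 0.800602,  N(d₂) = 0.382798,  e^(−rT) = 0.898911
E₀ = V₀·N(d₁) − D·e^(−rT)·N(d₂)
   = 155.6670·0.800602 − 126.8185·0.898911·0.382798 = 80.988931
B₀ = V₀ − E₀ = 155.6670 − 80.988931 = 74.678069
spread = −(1/T)·ln(B₀/D) − r = −(1/8.3914)·ln(74.678069/126.8185) − 0.0127 = 0.05040871
in basis points: 0.05040871 × 10⁴ = 504.0871 bp

spread=504.0871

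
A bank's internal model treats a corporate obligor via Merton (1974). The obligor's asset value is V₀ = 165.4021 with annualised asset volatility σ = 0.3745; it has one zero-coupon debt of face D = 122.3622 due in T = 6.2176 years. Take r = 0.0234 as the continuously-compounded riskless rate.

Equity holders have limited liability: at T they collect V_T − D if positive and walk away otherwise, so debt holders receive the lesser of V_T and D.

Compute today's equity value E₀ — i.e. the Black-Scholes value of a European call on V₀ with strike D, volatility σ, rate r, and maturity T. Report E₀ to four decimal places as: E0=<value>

E0=83.5296

d₁ = [ln(V₀/D) + (r + σ²/2)T] / (σ√T)
   = [ln(165.4021/122.3622) + (0.0234 + 0.5·0.3745²)·6.2176] / (0.3745·√6.2176)
   = [0.301394 + 0.581502] / 0.933820 = 0.945467
d₂ = d₁ − σ√T = 0.945467 − 0.933820 = 0.011647
N(d₁) = 0.827790,  N(d₂) = 0.504646,  e^(−rT) = 0.864597
E₀ = V₀·N(d₁) − D·e^(−rT)·N(d₂)
   = 165.4021·0.827790 − 122.3622·0.864597·0.504646 = 83.529615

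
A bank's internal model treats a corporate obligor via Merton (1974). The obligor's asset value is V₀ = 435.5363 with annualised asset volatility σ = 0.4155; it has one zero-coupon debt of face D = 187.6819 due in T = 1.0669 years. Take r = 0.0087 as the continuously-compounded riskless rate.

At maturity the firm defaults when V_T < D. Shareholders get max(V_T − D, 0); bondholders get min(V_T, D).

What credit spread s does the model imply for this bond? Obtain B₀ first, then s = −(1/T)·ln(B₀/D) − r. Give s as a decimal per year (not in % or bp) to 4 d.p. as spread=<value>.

spread=0.0054

d₁ = [ln(V₀/D) + (r + σ²/2)T] / (σ√T)
   = [ln(435.5363/187.6819) + (0.0087 + 0.5·0.4155²)·1.0669] / (0.4155·√1.0669)
   = [0.841830 + 0.101377] / 0.429173 = 2.197728
d₂ = d₁ − σ√T = 2.197728 − 0.429173 = 1.768555
N(d₁) = 0.986016,  N(d₂) = 0.961516,  e^(−rT) = 0.990761
E₀ = V₀·N(d₁) − D·e^(−rT)·N(d₂)
   = 435.5363·0.986016 − 187.6819·0.990761·0.961516 = 250.653803
B₀ = V₀ − E₀ = 435.5363 − 250.653803 = 184.882497
spread = −(1/T)·ln(B₀/D) − r = −(1/1.0669)·ln(184.882497/187.6819) − 0.0087 = 0.00538570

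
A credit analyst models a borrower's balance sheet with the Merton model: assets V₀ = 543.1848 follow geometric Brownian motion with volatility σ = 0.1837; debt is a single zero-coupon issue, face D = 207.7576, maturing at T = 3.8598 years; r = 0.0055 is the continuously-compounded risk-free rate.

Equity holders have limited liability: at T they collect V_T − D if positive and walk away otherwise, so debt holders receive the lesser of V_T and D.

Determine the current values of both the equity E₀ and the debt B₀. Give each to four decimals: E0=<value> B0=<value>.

d₁ = [ln(V₀/D) + (r + σ²/2)T] / (σ√T)
   = [ln(543.1848/207.7576) + (0.0055 + 0.5·0.1837²)·3.8598] / (0.1837·√3.8598)
   = [0.961078 + 0.086355] / 0.360904 = 2.902247
d₂ = d₁ − σ√T = 2.902247 − 0.360904 = 2.541343
N(d₁) = 0.998148,  N(d₂) = 0.994479,  e^(−rT) = 0.978995
E₀ = V₀·N(d₁) − D·e^(−rT)·N(d₂)
   = 543.1848·0.998148 − 207.7576·0.978995·0.994479 = 339.907953
B₀ = V₀ − E₀ = 543.1848 − 339.907953 = 203.276847

E0=339.9080 B0=203.2768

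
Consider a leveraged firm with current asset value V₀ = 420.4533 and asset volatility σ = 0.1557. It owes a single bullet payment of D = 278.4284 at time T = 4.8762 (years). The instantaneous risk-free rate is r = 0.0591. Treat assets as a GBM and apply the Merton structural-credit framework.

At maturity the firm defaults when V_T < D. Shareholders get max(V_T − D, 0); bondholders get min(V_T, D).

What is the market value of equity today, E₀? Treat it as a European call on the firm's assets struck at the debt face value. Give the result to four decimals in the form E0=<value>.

d₁ = [ln(V₀/D) + (r + σ²/2)T] / (σ√T)
   = [ln(420.4533/278.4284) + (0.0591 + 0.5·0.1557²)·4.8762] / (0.1557·√4.8762)
   = [0.412172 + 0.347289] / 0.343819 = 2.208902
d₂ = d₁ − σ√T = 2.208902 − 0.343819 = 1.865083
N(d₁) = 0.986409,  N(d₂) = 0.968915,  e^(−rT) = 0.749624
E₀ = V₀·N(d₁) − D·e^(−rT)·N(d₂)
   = 420.4533·0.986409 − 278.4284·0.749624·0.968915 = 212.510326

E0=212.5103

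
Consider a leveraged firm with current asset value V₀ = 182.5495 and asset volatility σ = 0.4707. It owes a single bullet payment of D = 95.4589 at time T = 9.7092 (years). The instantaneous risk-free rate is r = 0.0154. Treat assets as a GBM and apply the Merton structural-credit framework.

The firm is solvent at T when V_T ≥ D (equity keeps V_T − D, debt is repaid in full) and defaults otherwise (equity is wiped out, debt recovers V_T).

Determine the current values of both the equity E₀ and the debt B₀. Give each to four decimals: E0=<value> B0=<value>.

E0=129.2308 B0=53.3187

d₁ = [ln(V₀/D) + (r + σ²/2)T] / (σ√T)
   = [ln(182.5495/95.4589) + (0.0154 + 0.5·0.4707²)·9.7092] / (0.4707·√9.7092)
   = [0.648326 + 1.225100] / 1.466682 = 1.277322
d₂ = d₁ − σ√T = 1.277322 − 1.466682 = -0.189360
N(d₁) = 0.899256,  N(d₂) = 0.424905,  e^(−rT) = 0.861120
E₀ = V₀·N(d₁) − D·e^(−rT)·N(d₂)
   = 182.5495·0.899256 − 95.4589·0.861120·0.424905 = 129.230799
B₀ = V₀ − E₀ = 182.5495 − 129.230799 = 53.318701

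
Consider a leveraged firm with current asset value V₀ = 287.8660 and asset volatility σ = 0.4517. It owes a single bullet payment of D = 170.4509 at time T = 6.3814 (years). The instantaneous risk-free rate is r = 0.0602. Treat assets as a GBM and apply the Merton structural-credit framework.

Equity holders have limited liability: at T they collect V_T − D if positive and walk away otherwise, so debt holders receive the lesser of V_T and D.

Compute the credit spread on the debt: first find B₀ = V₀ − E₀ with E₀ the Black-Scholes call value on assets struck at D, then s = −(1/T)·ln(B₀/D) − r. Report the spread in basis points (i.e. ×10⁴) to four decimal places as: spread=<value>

spread=345.4118

d₁ = [ln(V₀/D) + (r + σ²/2)T] / (σ√T)
   = [ln(287.8660/170.4509) + (0.0602 + 0.5·0.4517²)·6.3814] / (0.4517·√6.3814)
   = [0.524048 + 1.035168] / 1.141059 = 1.366464
d₂ = d₁ − σ√T = 1.366464 − 1.141059 = 0.225405
N(d₁) = 0.914103,  N(d₂) = 0.589168,  e^(−rT) = 0.681022
E₀ = V₀·N(d₁) − D·e^(−rT)·N(d₂)
   = 287.8660·0.914103 − 170.4509·0.681022·0.589168 = 194.748147
B₀ = V₀ − E₀ = 287.8660 − 194.748147 = 93.117853
spread = −(1/T)·ln(B₀/D) − r = −(1/6.3814)·ln(93.117853/170.4509) − 0.0602 = 0.03454118
in basis points: 0.03454118 × 10⁴ = 345.4118 bp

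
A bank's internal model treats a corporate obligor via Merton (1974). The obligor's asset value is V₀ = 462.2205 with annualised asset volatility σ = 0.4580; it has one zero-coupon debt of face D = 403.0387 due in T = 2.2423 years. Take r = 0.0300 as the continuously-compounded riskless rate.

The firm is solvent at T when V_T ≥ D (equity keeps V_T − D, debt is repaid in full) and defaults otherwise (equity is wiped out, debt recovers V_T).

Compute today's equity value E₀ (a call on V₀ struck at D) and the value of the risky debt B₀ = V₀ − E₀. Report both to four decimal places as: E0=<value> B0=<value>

d₁ = [ln(V₀/D) + (r + σ²/2)T] / (σ√T)
   = [ln(462.2205/403.0387) + (0.0300 + 0.5·0.4580²)·2.2423] / (0.4580·√2.2423)
   = [0.137009 + 0.302446] / 0.685823 = 0.640770
d₂ = d₁ − σ√T = 0.640770 − 0.685823 = -0.045053
N(d₁) = 0.739164,  N(d₂) = 0.482033,  e^(−rT) = 0.934944
E₀ = V₀·N(d₁) − D·e^(−rT)·N(d₂)
   = 462.2205·0.739164 − 403.0387·0.934944·0.482033 = 160.018027
B₀ = V₀ − E₀ = 462.2205 − 160.018027 = 302.202473

E0=160.0180 B0=302.2025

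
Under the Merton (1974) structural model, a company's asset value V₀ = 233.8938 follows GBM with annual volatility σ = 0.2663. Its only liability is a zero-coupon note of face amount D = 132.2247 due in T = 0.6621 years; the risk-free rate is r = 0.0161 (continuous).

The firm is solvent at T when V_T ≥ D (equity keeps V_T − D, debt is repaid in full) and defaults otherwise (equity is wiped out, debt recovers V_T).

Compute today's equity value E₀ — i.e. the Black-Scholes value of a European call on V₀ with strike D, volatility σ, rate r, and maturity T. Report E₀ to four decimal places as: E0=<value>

d₁ = [ln(V₀/D) + (r + σ²/2)T] / (σ√T)
   = [ln(233.8938/132.2247) + (0.0161 + 0.5·0.2663²)·0.6621] / (0.2663·√0.6621)
   = [0.570364 + 0.034136] / 0.216687 = 2.789742
d₂ = d₁ − σ√T = 2.789742 − 0.216687 = 2.573054
N(d₁) = 0.997362,  N(d₂) = 0.994960,  e^(−rT) = 0.989397
E₀ = V₀·N(d₁) − D·e^(−rT)·N(d₂)
   = 233.8938·0.997362 − 132.2247·0.989397·0.994960 = 103.113589

E0=103.1136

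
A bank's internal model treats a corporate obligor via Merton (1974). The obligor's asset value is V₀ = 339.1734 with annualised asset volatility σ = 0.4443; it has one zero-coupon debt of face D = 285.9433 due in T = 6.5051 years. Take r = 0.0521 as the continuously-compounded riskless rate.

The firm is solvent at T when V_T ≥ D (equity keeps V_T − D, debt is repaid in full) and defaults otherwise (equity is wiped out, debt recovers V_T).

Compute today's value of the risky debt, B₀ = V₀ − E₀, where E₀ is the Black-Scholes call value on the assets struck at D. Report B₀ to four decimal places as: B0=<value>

B0=144.8785

d₁ = [ln(V₀/D) + (r + σ²/2)T] / (σ√T)
   = [ln(339.1734/285.9433) + (0.0521 + 0.5·0.4443²)·6.5051] / (0.4443·√6.5051)
   = [0.170718 + 0.980977] / 1.133191 = 1.016329
d₂ = d₁ − σ√T = 1.016329 − 1.133191 = -0.116863
N(d₁) = 0.845264,  N(d₂) = 0.453484,  e^(−rT) = 0.712543
E₀ = V₀·N(d₁) − D·e^(−rT)·N(d₂)
   = 339.1734·0.845264 − 285.9433·0.712543·0.453484 = 194.294940
B₀ = V₀ − E₀ = 339.1734 − 194.294940 = 144.878460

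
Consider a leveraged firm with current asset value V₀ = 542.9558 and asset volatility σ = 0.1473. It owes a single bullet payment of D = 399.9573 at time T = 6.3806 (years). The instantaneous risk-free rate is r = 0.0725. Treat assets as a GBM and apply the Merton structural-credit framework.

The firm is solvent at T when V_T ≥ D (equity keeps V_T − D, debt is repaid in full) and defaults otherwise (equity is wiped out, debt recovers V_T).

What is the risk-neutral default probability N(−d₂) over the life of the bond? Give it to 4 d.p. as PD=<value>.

d₁ = [ln(V₀/D) + (r + σ²/2)T] / (σ√T)
   = [ln(542.9558/399.9573) + (0.0725 + 0.5·0.1473²)·6.3806] / (0.1473·√6.3806)
   = [0.305670 + 0.531814] / 0.372078 = 2.250833
d₂ = d₁ − σ√T = 2.250833 − 0.372078 = 1.878755
risk-neutral PD = N(−d₂) = N(-1.878755) = 0.030139

PD=0.0301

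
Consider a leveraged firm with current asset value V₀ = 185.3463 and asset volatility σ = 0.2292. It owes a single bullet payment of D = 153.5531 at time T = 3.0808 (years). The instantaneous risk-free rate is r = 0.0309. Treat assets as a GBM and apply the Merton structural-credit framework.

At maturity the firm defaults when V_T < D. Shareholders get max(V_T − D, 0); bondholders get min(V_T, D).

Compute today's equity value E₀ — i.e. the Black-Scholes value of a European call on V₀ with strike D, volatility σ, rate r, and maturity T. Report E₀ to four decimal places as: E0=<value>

d₁ = [ln(V₀/D) + (r + σ²/2)T] / (σ√T)
   = [ln(185.3463/153.5531) + (0.0309 + 0.5·0.2292²)·3.0808] / (0.2292·√3.0808)
   = [0.188180 + 0.176118] / 0.402297 = 0.905545
d₂ = d₁ − σ√T = 0.905545 − 0.402297 = 0.503248
N(d₁) = 0.817412,  N(d₂) = 0.692605,  e^(−rT) = 0.909194
E₀ = V₀·N(d₁) − D·e^(−rT)·N(d₂)
   = 185.3463·0.817412 − 153.5531·0.909194·0.692605 = 54.809913

E0=54.8099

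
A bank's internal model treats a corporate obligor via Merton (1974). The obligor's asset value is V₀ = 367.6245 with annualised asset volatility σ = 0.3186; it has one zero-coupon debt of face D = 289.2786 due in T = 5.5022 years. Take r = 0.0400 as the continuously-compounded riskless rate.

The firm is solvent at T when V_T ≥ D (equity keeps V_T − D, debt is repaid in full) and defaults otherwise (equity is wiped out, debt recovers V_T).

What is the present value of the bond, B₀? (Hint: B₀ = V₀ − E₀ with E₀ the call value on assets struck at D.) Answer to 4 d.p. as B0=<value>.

B0=197.5391

d₁ = [ln(V₀/D) + (r + σ²/2)T] / (σ√T)
   = [ln(367.6245/289.2786) + (0.0400 + 0.5·0.3186²)·5.5022] / (0.3186·√5.5022)
   = [0.239672 + 0.499341] / 0.747333 = 0.988867
d₂ = d₁ − σ√T = 0.988867 − 0.747333 = 0.241535
N(d₁) = 0.838636,  N(d₂) = 0.595430,  e^(−rT) = 0.802448
E₀ = V₀·N(d₁) − D·e^(−rT)·N(d₂)
   = 367.6245·0.838636 − 289.2786·0.802448·0.595430 = 170.085404
B₀ = V₀ − E₀ = 367.6245 − 170.085404 = 197.539096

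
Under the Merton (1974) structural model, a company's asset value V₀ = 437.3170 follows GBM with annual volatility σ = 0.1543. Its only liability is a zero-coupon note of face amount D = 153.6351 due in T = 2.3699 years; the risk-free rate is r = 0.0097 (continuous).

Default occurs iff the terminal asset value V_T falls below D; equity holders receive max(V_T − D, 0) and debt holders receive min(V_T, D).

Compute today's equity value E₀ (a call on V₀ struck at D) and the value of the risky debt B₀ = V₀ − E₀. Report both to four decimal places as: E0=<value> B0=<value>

d₁ = [ln(V₀/D) + (r + σ²/2)T] / (σ√T)
   = [ln(437.3170/153.6351) + (0.0097 + 0.5·0.1543²)·2.3699] / (0.1543·√2.3699)
   = [1.046078 + 0.051200] / 0.237537 = 4.619401
d₂ = d₁ − σ√T = 4.619401 − 0.237537 = 4.381865
N(d₁) = 0.999998,  N(d₂) = 0.999994,  e^(−rT) = 0.977274
E₀ = V₀·N(d₁) − D·e^(−rT)·N(d₂)
   = 437.3170·0.999998 − 153.6351·0.977274·0.999994 = 287.173425
B₀ = V₀ − E₀ = 437.3170 − 287.173425 = 150.143575

E0=287.1734 B0=150.1436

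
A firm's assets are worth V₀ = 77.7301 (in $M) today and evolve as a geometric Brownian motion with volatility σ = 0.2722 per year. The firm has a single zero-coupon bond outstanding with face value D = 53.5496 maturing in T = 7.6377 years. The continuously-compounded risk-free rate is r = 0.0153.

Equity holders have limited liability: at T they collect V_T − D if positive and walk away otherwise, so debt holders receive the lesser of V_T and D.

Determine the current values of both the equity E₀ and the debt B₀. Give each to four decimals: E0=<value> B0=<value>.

E0=36.9199 B0=40.8102

d₁ = [ln(V₀/D) + (r + σ²/2)T] / (σ√T)
   = [ln(77.7301/53.5496) + (0.0153 + 0.5·0.2722²)·7.6377] / (0.2722·√7.6377)
   = [0.372634 + 0.399806] / 0.752263 = 1.026823
d₂ = d₁ − σ√T = 1.026823 − 0.752263 = 0.274561
N(d₁) = 0.847748,  N(d₂) = 0.608173,  e^(−rT) = 0.889713
E₀ = V₀·N(d₁) − D·e^(−rT)·N(d₂)
   = 77.7301·0.847748 − 53.5496·0.889713·0.608173 = 36.919898
B₀ = V₀ − E₀ = 77.7301 − 36.919898 = 40.810202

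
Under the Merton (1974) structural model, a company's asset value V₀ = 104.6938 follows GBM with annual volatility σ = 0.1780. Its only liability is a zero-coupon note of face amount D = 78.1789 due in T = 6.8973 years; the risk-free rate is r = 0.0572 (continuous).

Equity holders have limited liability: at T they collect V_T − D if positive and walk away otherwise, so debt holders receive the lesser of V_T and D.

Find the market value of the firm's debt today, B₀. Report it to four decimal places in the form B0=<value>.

B0=51.6213

d₁ = [ln(V₀/D) + (r + σ²/2)T] / (σ√T)
   = [ln(104.6938/78.1789) + (0.0572 + 0.5·0.1780²)·6.8973] / (0.1780·√6.8973)
   = [0.292040 + 0.503793] / 0.467476 = 1.702402
d₂ = d₁ − σ√T = 1.702402 − 0.467476 = 1.234926
N(d₁) = 0.955660,  N(d₂) = 0.891571,  e^(−rT) = 0.674000
E₀ = V₀·N(d₁) − D·e^(−rT)·N(d₂)
   = 104.6938·0.955660 − 78.1789·0.674000·0.891571 = 53.072522
B₀ = V₀ − E₀ = 104.6938 − 53.072522 = 51.621278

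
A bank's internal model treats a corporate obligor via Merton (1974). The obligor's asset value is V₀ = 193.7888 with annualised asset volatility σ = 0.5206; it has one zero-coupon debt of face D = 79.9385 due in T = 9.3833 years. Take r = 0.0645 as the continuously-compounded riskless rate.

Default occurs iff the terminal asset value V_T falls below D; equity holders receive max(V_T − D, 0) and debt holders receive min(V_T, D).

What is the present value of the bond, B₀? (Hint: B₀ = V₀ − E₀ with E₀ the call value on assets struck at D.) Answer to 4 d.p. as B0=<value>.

d₁ = [ln(V₀/D) + (r + σ²/2)T] / (σ√T)
   = [ln(193.7888/79.9385) + (0.0645 + 0.5·0.5206²)·9.3833] / (0.5206·√9.3833)
   = [0.885511 + 1.876774] / 1.594711 = 1.732154
d₂ = d₁ − σ√T = 1.732154 − 1.594711 = 0.137444
N(d₁) = 0.958377,  N(d₂) = 0.554660,  e^(−rT) = 0.545953
E₀ = V₀·N(d₁) − D·e^(−rT)·N(d₂)
   = 193.7888·0.958377 − 79.9385·0.545953·0.554660 = 161.515898
B₀ = V₀ − E₀ = 193.7888 − 161.515898 = 32.272902

B0=32.2729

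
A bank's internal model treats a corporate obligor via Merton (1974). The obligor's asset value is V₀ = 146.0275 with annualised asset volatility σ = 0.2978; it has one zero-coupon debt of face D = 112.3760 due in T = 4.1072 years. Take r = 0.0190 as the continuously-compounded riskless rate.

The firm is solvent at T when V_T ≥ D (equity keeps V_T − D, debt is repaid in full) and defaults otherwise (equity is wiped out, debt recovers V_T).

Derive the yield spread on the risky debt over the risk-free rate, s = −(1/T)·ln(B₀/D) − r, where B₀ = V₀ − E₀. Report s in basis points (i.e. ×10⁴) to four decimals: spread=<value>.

d₁ = [ln(V₀/D) + (r + σ²/2)T] / (σ√T)
   = [ln(146.0275/112.3760) + (0.0190 + 0.5·0.2978²)·4.1072] / (0.2978·√4.1072)
   = [0.261945 + 0.260160] / 0.603528 = 0.865087
d₂ = d₁ − σ√T = 0.865087 − 0.603528 = 0.261559
N(d₁) = 0.806505,  N(d₂) = 0.603169,  e^(−rT) = 0.924930
E₀ = V₀·N(d₁) − D·e^(−rT)·N(d₂)
   = 146.0275·0.806505 − 112.3760·0.924930·0.603169 = 55.078443
B₀ = V₀ − E₀ = 146.0275 − 55.078443 = 90.949057
spread = −(1/T)·ln(B₀/D) − r = −(1/4.1072)·ln(90.949057/112.3760) − 0.0190 = 0.03250732
in basis points: 0.03250732 × 10⁴ = 325.0732 bp

spread=325.0732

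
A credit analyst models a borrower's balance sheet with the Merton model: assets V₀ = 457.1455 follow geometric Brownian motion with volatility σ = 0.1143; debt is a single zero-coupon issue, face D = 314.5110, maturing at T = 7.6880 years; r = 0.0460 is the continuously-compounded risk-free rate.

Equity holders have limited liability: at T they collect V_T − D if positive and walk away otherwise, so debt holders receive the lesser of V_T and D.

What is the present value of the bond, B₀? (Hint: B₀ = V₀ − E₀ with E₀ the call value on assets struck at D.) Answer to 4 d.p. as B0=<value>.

d₁ = [ln(V₀/D) + (r + σ²/2)T] / (σ√T)
   = [ln(457.1455/314.5110) + (0.0460 + 0.5·0.1143²)·7.6880] / (0.1143·√7.6880)
   = [0.373983 + 0.403868] / 0.316922 = 2.454388
d₂ = d₁ − σ√T = 2.454388 − 0.316922 = 2.137466
N(d₁) = 0.992944,  N(d₂) = 0.983720,  e^(−rT) = 0.702122
E₀ = V₀·N(d₁) − D·e^(−rT)·N(d₂)
   = 457.1455·0.992944 − 314.5110·0.702122·0.983720 = 236.689709
B₀ = V₀ − E₀ = 457.1455 − 236.689709 = 220.455791

B0=220.4558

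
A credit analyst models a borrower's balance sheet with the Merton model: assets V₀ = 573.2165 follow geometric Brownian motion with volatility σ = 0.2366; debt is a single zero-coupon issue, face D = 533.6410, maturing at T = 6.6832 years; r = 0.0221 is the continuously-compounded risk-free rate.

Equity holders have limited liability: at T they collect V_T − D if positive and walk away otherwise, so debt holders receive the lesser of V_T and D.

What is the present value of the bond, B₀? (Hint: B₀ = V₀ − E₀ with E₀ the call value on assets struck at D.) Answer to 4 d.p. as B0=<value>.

d₁ = [ln(V₀/D) + (r + σ²/2)T] / (σ√T)
   = [ln(573.2165/533.6410) + (0.0221 + 0.5·0.2366²)·6.6832] / (0.2366·√6.6832)
   = [0.071540 + 0.334760] / 0.611656 = 0.664263
d₂ = d₁ − σ√T = 0.664263 − 0.611656 = 0.052607
N(d₁) = 0.746739,  N(d₂) = 0.520978,  e^(−rT) = 0.862691
E₀ = V₀·N(d₁) − D·e^(−rT)·N(d₂)
   = 573.2165·0.746739 − 533.6410·0.862691·0.520978 = 188.202060
B₀ = V₀ − E₀ = 573.2165 − 188.202060 = 385.014440

B0=385.0144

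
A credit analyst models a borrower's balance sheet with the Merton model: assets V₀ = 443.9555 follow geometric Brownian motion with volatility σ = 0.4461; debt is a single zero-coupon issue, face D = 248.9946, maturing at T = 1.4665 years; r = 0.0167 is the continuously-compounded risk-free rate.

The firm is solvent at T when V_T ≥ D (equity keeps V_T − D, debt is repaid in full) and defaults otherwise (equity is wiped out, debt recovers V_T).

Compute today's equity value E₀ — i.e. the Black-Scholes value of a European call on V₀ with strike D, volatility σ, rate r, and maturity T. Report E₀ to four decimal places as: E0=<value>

E0=212.5047

d₁ = [ln(V₀/D) + (r + σ²/2)T] / (σ√T)
   = [ln(443.9555/248.9946) + (0.0167 + 0.5·0.4461²)·1.4665] / (0.4461·√1.4665)
   = [0.578293 + 0.170411] / 0.540223 = 1.385916
d₂ = d₁ − σ√T = 1.385916 − 0.540223 = 0.845693
N(d₁) = 0.917114,  N(d₂) = 0.801138,  e^(−rT) = 0.975807
E₀ = V₀·N(d₁) − D·e^(−rT)·N(d₂)
   = 443.9555·0.917114 − 248.9946·0.975807·0.801138 = 212.504679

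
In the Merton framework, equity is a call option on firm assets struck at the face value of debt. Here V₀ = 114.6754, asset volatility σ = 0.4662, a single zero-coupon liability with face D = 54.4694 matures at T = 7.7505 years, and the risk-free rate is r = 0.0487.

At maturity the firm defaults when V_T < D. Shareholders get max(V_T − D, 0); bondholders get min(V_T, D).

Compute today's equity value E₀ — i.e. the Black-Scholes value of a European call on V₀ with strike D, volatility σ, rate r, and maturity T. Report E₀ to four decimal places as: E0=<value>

d₁ = [ln(V₀/D) + (r + σ²/2)T] / (σ√T)
   = [ln(114.6754/54.4694) + (0.0487 + 0.5·0.4662²)·7.7505] / (0.4662·√7.7505)
   = [0.744466 + 1.219706] / 1.297888 = 1.513361
d₂ = d₁ − σ√T = 1.513361 − 1.297888 = 0.215473
N(d₁) = 0.934906,  N(d₂) = 0.585301,  e^(−rT) = 0.685608
E₀ = V₀·N(d₁) − D·e^(−rT)·N(d₂)
   = 114.6754·0.934906 − 54.4694·0.685608·0.585301 = 85.352865

E0=85.3529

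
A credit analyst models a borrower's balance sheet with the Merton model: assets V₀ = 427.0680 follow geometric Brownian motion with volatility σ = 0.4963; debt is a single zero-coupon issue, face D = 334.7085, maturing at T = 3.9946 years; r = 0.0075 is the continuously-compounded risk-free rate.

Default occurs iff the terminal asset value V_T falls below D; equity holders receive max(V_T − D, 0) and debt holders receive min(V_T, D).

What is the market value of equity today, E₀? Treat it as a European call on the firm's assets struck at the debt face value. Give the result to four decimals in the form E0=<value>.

E0=198.9461

d₁ = [ln(V₀/D) + (r + σ²/2)T] / (σ√T)
   = [ln(427.0680/334.7085) + (0.0075 + 0.5·0.4963²)·3.9946] / (0.4963·√3.9946)
   = [0.243683 + 0.521922] / 0.991930 = 0.771834
d₂ = d₁ − σ√T = 0.771834 − 0.991930 = -0.220096
N(d₁) = 0.779894,  N(d₂) = 0.412898,  e^(−rT) = 0.970485
E₀ = V₀·N(d₁) − D·e^(−rT)·N(d₂)
   = 427.0680·0.779894 − 334.7085·0.970485·0.412898 = 198.946057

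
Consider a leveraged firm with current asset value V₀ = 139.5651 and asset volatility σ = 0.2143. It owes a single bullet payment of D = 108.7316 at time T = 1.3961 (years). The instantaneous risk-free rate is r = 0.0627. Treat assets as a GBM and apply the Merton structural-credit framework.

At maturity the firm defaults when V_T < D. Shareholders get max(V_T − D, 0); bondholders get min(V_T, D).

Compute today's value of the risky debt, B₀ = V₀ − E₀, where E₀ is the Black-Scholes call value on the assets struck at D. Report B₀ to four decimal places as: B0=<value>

B0=98.3551

d₁ = [ln(V₀/D) + (r + σ²/2)T] / (σ√T)
   = [ln(139.5651/108.7316) + (0.0627 + 0.5·0.2143²)·1.3961] / (0.2143·√1.3961)
   = [0.249649 + 0.119593] / 0.253210 = 1.458245
d₂ = d₁ − σ√T = 1.458245 − 0.253210 = 1.205035
N(d₁) = 0.927613,  N(d₂) = 0.885905,  e^(−rT) = 0.916186
E₀ = V₀·N(d₁) − D·e^(−rT)·N(d₂)
   = 139.5651·0.927613 − 108.7316·0.916186·0.885905 = 41.210006
B₀ = V₀ − E₀ = 139.5651 − 41.210006 = 98.355094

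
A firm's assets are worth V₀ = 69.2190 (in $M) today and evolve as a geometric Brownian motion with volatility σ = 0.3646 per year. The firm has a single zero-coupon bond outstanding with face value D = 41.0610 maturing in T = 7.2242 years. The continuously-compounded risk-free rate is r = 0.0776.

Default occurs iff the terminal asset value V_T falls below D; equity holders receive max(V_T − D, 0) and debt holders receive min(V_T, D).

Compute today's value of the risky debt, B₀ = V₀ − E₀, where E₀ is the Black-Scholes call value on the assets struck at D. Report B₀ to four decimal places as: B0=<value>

B0=20.9604

d₁ = [ln(V₀/D) + (r + σ²/2)T] / (σ√T)
   = [ln(69.2190/41.0610) + (0.0776 + 0.5·0.3646²)·7.2242] / (0.3646·√7.2242)
   = [0.522217 + 1.040766] / 0.979967 = 1.594933
d₂ = d₁ − σ√T = 1.594933 − 0.979967 = 0.614966
N(d₁) = 0.944636,  N(d₂) = 0.730711,  e^(−rT) = 0.570868
E₀ = V₀·N(d₁) − D·e^(−rT)·N(d₂)
   = 69.2190·0.944636 − 41.0610·0.570868·0.730711 = 48.258623
B₀ = V₀ − E₀ = 69.2190 − 48.258623 = 20.960377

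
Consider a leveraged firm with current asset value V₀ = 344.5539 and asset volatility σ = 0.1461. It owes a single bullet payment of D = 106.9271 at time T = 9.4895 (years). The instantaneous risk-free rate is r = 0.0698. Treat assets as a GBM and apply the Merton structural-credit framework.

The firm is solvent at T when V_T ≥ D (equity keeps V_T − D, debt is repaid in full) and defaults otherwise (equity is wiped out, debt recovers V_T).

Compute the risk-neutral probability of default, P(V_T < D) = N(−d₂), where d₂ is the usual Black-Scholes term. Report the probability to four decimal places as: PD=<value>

d₁ = [ln(V₀/D) + (r + σ²/2)T] / (σ√T)
   = [ln(344.5539/106.9271) + (0.0698 + 0.5·0.1461²)·9.4895] / (0.1461·√9.4895)
   = [1.170103 + 0.763645] / 0.450062 = 4.296630
d₂ = d₁ − σ√T = 4.296630 − 0.450062 = 3.846569
risk-neutral PD = N(−d₂) = N(-3.846569) = 0.000060

PD=0.0001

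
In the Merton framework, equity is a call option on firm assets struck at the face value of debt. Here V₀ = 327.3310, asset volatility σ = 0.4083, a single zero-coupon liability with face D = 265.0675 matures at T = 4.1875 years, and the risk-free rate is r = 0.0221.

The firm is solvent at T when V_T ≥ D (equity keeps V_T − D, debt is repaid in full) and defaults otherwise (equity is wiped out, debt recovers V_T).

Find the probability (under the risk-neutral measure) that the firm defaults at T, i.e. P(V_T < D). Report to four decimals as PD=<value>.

PD=0.5217

d₁ = [ln(V₀/D) + (r + σ²/2)T] / (σ√T)
   = [ln(327.3310/265.0675) + (0.0221 + 0.5·0.4083²)·4.1875] / (0.4083·√4.1875)
   = [0.210987 + 0.441590] / 0.835520 = 0.781044
d₂ = d₁ − σ√T = 0.781044 − 0.835520 = -0.054476
risk-neutral PD = N(−d₂) = N(0.054476) = 0.521722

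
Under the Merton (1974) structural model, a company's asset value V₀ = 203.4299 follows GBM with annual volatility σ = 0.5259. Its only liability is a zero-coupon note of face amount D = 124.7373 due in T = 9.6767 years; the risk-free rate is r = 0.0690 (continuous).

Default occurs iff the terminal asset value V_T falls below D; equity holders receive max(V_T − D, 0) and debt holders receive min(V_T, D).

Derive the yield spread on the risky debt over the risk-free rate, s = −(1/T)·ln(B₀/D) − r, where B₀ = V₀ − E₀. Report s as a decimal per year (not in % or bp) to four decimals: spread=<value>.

spread=0.0432

d₁ = [ln(V₀/D) + (r + σ²/2)T] / (σ√T)
   = [ln(203.4299/124.7373) + (0.0690 + 0.5·0.5259²)·9.6767] / (0.5259·√9.6767)
   = [0.489112 + 2.005839] / 1.635938 = 1.525089
d₂ = d₁ − σ√T = 1.525089 − 1.635938 = -0.110849
N(d₁) = 0.936382,  N(d₂) = 0.455868,  e^(−rT) = 0.512891
E₀ = V₀·N(d₁) − D·e^(−rT)·N(d₂)
   = 203.4299·0.936382 − 124.7373·0.512891·0.455868 = 161.323108
B₀ = V₀ − E₀ = 203.4299 − 161.323108 = 42.106792
spread = −(1/T)·ln(B₀/D) − r = −(1/9.6767)·ln(42.106792/124.7373) − 0.0690 = 0.04322843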